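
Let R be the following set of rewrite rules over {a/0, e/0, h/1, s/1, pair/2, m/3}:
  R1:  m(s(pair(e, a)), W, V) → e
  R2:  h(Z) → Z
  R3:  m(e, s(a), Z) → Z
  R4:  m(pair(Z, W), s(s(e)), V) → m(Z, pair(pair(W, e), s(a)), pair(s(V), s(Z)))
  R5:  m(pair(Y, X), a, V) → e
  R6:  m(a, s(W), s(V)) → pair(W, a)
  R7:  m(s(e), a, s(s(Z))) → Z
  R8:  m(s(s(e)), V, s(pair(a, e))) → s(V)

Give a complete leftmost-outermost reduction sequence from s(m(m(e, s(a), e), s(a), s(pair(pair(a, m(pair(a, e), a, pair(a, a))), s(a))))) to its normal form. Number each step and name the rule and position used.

s(s(pair(pair(a, e), s(a))))

1. s(m(m(e, s(a), e), s(a), s(pair(pair(a, m(pair(a, e), a, pair(a, a))), s(a)))))  →  s(m(e, s(a), s(pair(pair(a, m(pair(a, e), a, pair(a, a))), s(a)))))   [R3 at 1.1]
2. s(m(e, s(a), s(pair(pair(a, m(pair(a, e), a, pair(a, a))), s(a)))))  →  s(s(pair(pair(a, m(pair(a, e), a, pair(a, a))), s(a))))   [R3 at 1]
3. s(s(pair(pair(a, m(pair(a, e), a, pair(a, a))), s(a))))  →  s(s(pair(pair(a, e), s(a))))   [R5 at 1.1.1.2]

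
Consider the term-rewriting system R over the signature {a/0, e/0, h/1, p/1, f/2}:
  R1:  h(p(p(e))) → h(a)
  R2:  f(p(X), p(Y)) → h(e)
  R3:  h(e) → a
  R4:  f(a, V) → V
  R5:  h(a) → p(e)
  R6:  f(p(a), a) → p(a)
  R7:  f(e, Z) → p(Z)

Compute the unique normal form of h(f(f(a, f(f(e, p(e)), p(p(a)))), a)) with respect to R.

p(e)

1. h(f(f(a, f(f(e, p(e)), p(p(a)))), a))  →  h(f(f(f(e, p(e)), p(p(a))), a))   [R4 at 1.1]
2. h(f(f(f(e, p(e)), p(p(a))), a))  →  h(f(f(p(p(e)), p(p(a))), a))   [R7 at 1.1.1]
3. h(f(f(p(p(e)), p(p(a))), a))  →  h(f(h(e), a))   [R2 at 1.1]
4. h(f(h(e), a))  →  h(f(a, a))   [R3 at 1.1]
5. h(f(a, a))  →  h(a)   [R4 at 1]
6. h(a)  →  p(e)   [R5 at ε]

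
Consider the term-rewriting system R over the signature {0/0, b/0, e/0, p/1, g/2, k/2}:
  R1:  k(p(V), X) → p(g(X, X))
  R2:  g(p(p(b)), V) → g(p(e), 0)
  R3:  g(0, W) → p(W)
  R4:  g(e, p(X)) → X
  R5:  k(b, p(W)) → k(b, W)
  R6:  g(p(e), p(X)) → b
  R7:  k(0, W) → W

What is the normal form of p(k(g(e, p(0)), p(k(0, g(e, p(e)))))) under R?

p(p(e))

1. p(k(g(e, p(0)), p(k(0, g(e, p(e))))))  →  p(k(0, p(k(0, g(e, p(e))))))   [R4 at 1.1]
2. p(k(0, p(k(0, g(e, p(e))))))  →  p(p(k(0, g(e, p(e)))))   [R7 at 1]
3. p(p(k(0, g(e, p(e)))))  →  p(p(g(e, p(e))))   [R7 at 1.1]
4. p(p(g(e, p(e))))  →  p(p(e))   [R4 at 1.1]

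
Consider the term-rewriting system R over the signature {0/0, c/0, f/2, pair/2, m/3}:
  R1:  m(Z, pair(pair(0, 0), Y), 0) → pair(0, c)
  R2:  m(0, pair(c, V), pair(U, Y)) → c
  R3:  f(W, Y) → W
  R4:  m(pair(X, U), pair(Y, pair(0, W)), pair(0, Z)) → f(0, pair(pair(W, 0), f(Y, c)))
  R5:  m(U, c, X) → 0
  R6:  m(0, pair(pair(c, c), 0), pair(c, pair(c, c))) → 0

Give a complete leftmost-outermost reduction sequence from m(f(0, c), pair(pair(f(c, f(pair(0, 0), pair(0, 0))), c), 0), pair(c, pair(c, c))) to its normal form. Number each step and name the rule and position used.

1. m(f(0, c), pair(pair(f(c, f(pair(0, 0), pair(0, 0))), c), 0), pair(c, pair(c, c)))  →  m(0, pair(pair(f(c, f(pair(0, 0), pair(0, 0))), c), 0), pair(c, pair(c, c)))   [R3 at 1]
2. m(0, pair(pair(f(c, f(pair(0, 0), pair(0, 0))), c), 0), pair(c, pair(c, c)))  →  m(0, pair(pair(c, c), 0), pair(c, pair(c, c)))   [R3 at 2.1.1]
3. m(0, pair(pair(c, c), 0), pair(c, pair(c, c)))  →  0   [R6 at ε]

0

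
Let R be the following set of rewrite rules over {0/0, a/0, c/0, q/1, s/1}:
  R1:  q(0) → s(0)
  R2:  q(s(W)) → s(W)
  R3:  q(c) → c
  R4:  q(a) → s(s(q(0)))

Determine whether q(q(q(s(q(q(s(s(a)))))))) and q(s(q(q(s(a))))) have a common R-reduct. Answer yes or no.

Reduce t₁ = q(q(q(s(q(q(s(s(a)))))))):
1. q(q(q(s(q(q(s(s(a))))))))  →  q(q(s(q(q(s(s(a)))))))   [R2 at 1.1]
2. q(q(s(q(q(s(s(a)))))))  →  q(s(q(q(s(s(a))))))   [R2 at 1]
3. q(s(q(q(s(s(a))))))  →  s(q(q(s(s(a)))))   [R2 at ε]
4. s(q(q(s(s(a)))))  →  s(q(s(s(a))))   [R2 at 1.1]
5. s(q(s(s(a))))  →  s(s(s(a)))   [R2 at 1]

Reduce t₂ = q(s(q(q(s(a))))):
1. q(s(q(q(s(a)))))  →  s(q(q(s(a))))   [R2 at ε]
2. s(q(q(s(a))))  →  s(q(s(a)))   [R2 at 1.1]
3. s(q(s(a)))  →  s(s(a))   [R2 at 1]

no — NF(t₁) = s(s(s(a))), NF(t₂) = s(s(a))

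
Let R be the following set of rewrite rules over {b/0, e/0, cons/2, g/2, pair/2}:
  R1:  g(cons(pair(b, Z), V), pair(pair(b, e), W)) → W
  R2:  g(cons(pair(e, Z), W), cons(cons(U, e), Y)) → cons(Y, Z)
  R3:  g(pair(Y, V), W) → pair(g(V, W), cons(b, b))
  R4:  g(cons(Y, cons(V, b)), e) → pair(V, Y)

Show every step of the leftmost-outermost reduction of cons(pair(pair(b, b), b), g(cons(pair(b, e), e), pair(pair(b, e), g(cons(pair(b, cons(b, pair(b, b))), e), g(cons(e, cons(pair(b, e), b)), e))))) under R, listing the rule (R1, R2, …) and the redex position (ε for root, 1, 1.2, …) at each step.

1. cons(pair(pair(b, b), b), g(cons(pair(b, e), e), pair(pair(b, e), g(cons(pair(b, cons(b, pair(b, b))), e), g(cons(e, cons(pair(b, e), b)), e)))))  →  cons(pair(pair(b, b), b), g(cons(pair(b, cons(b, pair(b, b))), e), g(cons(e, cons(pair(b, e), b)), e)))   [R1 at 2]
2. cons(pair(pair(b, b), b), g(cons(pair(b, cons(b, pair(b, b))), e), g(cons(e, cons(pair(b, e), b)), e)))  →  cons(pair(pair(b, b), b), g(cons(pair(b, cons(b, pair(b, b))), e), pair(pair(b, e), e)))   [R4 at 2.2]
3. cons(pair(pair(b, b), b), g(cons(pair(b, cons(b, pair(b, b))), e), pair(pair(b, e), e)))  →  cons(pair(pair(b, b), b), e)   [R1 at 2]

cons(pair(pair(b, b), b), e)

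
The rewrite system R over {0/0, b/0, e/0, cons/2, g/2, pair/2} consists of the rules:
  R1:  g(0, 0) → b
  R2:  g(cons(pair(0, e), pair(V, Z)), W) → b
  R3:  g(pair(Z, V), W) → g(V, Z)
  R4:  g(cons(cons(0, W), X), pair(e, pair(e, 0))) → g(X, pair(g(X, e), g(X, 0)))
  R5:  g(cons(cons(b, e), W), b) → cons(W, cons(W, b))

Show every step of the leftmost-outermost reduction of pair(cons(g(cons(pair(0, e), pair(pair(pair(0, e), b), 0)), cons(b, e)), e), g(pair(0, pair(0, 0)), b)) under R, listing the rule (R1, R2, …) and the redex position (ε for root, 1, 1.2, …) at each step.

1. pair(cons(g(cons(pair(0, e), pair(pair(pair(0, e), b), 0)), cons(b, e)), e), g(pair(0, pair(0, 0)), b))  →  pair(cons(b, e), g(pair(0, pair(0, 0)), b))   [R2 at 1.1]
2. pair(cons(b, e), g(pair(0, pair(0, 0)), b))  →  pair(cons(b, e), g(pair(0, 0), 0))   [R3 at 2]
3. pair(cons(b, e), g(pair(0, 0), 0))  →  pair(cons(b, e), g(0, 0))   [R3 at 2]
4. pair(cons(b, e), g(0, 0))  →  pair(cons(b, e), b)   [R1 at 2]

pair(cons(b, e), b)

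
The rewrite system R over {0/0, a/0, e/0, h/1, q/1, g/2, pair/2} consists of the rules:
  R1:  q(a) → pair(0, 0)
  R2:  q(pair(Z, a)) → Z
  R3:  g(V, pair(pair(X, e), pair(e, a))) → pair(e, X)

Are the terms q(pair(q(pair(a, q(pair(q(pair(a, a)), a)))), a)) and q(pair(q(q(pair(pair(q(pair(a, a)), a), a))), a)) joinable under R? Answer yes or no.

Reduce t₁ = q(pair(q(pair(a, q(pair(q(pair(a, a)), a)))), a)):
1. q(pair(q(pair(a, q(pair(q(pair(a, a)), a)))), a))  →  q(pair(a, q(pair(q(pair(a, a)), a))))   [R2 at ε]
2. q(pair(a, q(pair(q(pair(a, a)), a))))  →  q(pair(a, q(pair(a, a))))   [R2 at 1.2]
3. q(pair(a, q(pair(a, a))))  →  q(pair(a, a))   [R2 at 1.2]
4. q(pair(a, a))  →  a   [R2 at ε]

Reduce t₂ = q(pair(q(q(pair(pair(q(pair(a, a)), a), a))), a)):
1. q(pair(q(q(pair(pair(q(pair(a, a)), a), a))), a))  →  q(q(pair(pair(q(pair(a, a)), a), a)))   [R2 at ε]
2. q(q(pair(pair(q(pair(a, a)), a), a)))  →  q(pair(q(pair(a, a)), a))   [R2 at 1]
3. q(pair(q(pair(a, a)), a))  →  q(pair(a, a))   [R2 at ε]
4. q(pair(a, a))  →  a   [R2 at ε]

yes — NF(t₁) = a, NF(t₂) = a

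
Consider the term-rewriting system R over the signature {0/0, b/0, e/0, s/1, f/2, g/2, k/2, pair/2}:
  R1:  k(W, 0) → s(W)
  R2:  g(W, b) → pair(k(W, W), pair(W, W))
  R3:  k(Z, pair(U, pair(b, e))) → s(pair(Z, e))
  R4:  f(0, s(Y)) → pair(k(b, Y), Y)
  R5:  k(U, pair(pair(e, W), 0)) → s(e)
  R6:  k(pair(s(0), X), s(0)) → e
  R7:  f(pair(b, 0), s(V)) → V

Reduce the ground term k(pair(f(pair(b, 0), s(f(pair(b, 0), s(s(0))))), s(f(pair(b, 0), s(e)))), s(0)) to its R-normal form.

e

1. k(pair(f(pair(b, 0), s(f(pair(b, 0), s(s(0))))), s(f(pair(b, 0), s(e)))), s(0))  →  k(pair(f(pair(b, 0), s(s(0))), s(f(pair(b, 0), s(e)))), s(0))   [R7 at 1.1]
2. k(pair(f(pair(b, 0), s(s(0))), s(f(pair(b, 0), s(e)))), s(0))  →  k(pair(s(0), s(f(pair(b, 0), s(e)))), s(0))   [R7 at 1.1]
3. k(pair(s(0), s(f(pair(b, 0), s(e)))), s(0))  →  e   [R6 at ε]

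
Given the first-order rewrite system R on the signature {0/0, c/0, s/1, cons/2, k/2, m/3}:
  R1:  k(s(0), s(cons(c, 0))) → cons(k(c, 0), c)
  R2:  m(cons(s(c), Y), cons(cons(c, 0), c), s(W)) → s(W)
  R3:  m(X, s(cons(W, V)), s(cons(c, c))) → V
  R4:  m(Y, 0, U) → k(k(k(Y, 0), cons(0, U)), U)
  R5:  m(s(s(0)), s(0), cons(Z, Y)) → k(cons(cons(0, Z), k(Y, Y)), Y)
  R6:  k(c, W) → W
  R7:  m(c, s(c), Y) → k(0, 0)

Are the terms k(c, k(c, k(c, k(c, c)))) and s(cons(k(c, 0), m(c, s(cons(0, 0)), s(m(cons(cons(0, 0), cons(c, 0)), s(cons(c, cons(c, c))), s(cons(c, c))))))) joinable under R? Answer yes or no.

Reduce t₁ = k(c, k(c, k(c, k(c, c)))):
1. k(c, k(c, k(c, k(c, c))))  →  k(c, k(c, k(c, c)))   [R6 at ε]
2. k(c, k(c, k(c, c)))  →  k(c, k(c, c))   [R6 at ε]
3. k(c, k(c, c))  →  k(c, c)   [R6 at ε]
4. k(c, c)  →  c   [R6 at ε]

Reduce t₂ = s(cons(k(c, 0), m(c, s(cons(0, 0)), s(m(cons(cons(0, 0), cons(c, 0)), s(cons(c, cons(c, c))), s(cons(c, c))))))):
1. s(cons(k(c, 0), m(c, s(cons(0, 0)), s(m(cons(cons(0, 0), cons(c, 0)), s(cons(c, cons(c, c))), s(cons(c, c)))))))  →  s(cons(0, m(c, s(cons(0, 0)), s(m(cons(cons(0, 0), cons(c, 0)), s(cons(c, cons(c, c))), s(cons(c, c)))))))   [R6 at 1.1]
2. s(cons(0, m(c, s(cons(0, 0)), s(m(cons(cons(0, 0), cons(c, 0)), s(cons(c, cons(c, c))), s(cons(c, c)))))))  →  s(cons(0, m(c, s(cons(0, 0)), s(cons(c, c)))))   [R3 at 1.2.3.1]
3. s(cons(0, m(c, s(cons(0, 0)), s(cons(c, c)))))  →  s(cons(0, 0))   [R3 at 1.2]

no — NF(t₁) = c, NF(t₂) = s(cons(0, 0))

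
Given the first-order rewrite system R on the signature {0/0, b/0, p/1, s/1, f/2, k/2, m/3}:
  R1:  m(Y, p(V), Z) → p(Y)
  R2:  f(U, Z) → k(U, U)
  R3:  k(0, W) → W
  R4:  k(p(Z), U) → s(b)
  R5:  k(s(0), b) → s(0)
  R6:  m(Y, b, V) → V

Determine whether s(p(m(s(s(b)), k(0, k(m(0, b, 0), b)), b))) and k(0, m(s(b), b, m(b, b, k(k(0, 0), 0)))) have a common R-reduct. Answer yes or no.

Reduce t₁ = s(p(m(s(s(b)), k(0, k(m(0, b, 0), b)), b))):
1. s(p(m(s(s(b)), k(0, k(m(0, b, 0), b)), b)))  →  s(p(m(s(s(b)), k(m(0, b, 0), b), b)))   [R3 at 1.1.2]
2. s(p(m(s(s(b)), k(m(0, b, 0), b), b)))  →  s(p(m(s(s(b)), k(0, b), b)))   [R6 at 1.1.2.1]
3. s(p(m(s(s(b)), k(0, b), b)))  →  s(p(m(s(s(b)), b, b)))   [R3 at 1.1.2]
4. s(p(m(s(s(b)), b, b)))  →  s(p(b))   [R6 at 1.1]

Reduce t₂ = k(0, m(s(b), b, m(b, b, k(k(0, 0), 0)))):
1. k(0, m(s(b), b, m(b, b, k(k(0, 0), 0))))  →  m(s(b), b, m(b, b, k(k(0, 0), 0)))   [R3 at ε]
2. m(s(b), b, m(b, b, k(k(0, 0), 0)))  →  m(b, b, k(k(0, 0), 0))   [R6 at ε]
3. m(b, b, k(k(0, 0), 0))  →  k(k(0, 0), 0)   [R6 at ε]
4. k(k(0, 0), 0)  →  k(0, 0)   [R3 at 1]
5. k(0, 0)  →  0   [R3 at ε]

no — NF(t₁) = s(p(b)), NF(t₂) = 0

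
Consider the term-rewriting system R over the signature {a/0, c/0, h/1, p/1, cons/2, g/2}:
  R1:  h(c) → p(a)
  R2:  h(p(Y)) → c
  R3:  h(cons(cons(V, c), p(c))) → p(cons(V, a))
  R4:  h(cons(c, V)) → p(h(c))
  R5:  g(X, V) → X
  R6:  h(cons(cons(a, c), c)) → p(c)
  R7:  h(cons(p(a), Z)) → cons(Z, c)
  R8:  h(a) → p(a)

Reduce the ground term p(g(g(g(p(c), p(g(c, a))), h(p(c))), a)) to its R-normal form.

p(p(c))

1. p(g(g(g(p(c), p(g(c, a))), h(p(c))), a))  →  p(g(g(p(c), p(g(c, a))), h(p(c))))   [R5 at 1]
2. p(g(g(p(c), p(g(c, a))), h(p(c))))  →  p(g(p(c), p(g(c, a))))   [R5 at 1]
3. p(g(p(c), p(g(c, a))))  →  p(p(c))   [R5 at 1]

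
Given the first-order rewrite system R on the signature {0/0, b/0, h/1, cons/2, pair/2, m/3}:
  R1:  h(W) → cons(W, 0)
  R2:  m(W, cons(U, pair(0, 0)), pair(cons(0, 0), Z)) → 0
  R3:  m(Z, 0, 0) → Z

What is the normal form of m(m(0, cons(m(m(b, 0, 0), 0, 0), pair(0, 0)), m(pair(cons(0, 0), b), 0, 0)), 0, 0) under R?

0

1. m(m(0, cons(m(m(b, 0, 0), 0, 0), pair(0, 0)), m(pair(cons(0, 0), b), 0, 0)), 0, 0)  →  m(0, cons(m(m(b, 0, 0), 0, 0), pair(0, 0)), m(pair(cons(0, 0), b), 0, 0))   [R3 at ε]
2. m(0, cons(m(m(b, 0, 0), 0, 0), pair(0, 0)), m(pair(cons(0, 0), b), 0, 0))  →  m(0, cons(m(b, 0, 0), pair(0, 0)), m(pair(cons(0, 0), b), 0, 0))   [R3 at 2.1]
3. m(0, cons(m(b, 0, 0), pair(0, 0)), m(pair(cons(0, 0), b), 0, 0))  →  m(0, cons(b, pair(0, 0)), m(pair(cons(0, 0), b), 0, 0))   [R3 at 2.1]
4. m(0, cons(b, pair(0, 0)), m(pair(cons(0, 0), b), 0, 0))  →  m(0, cons(b, pair(0, 0)), pair(cons(0, 0), b))   [R3 at 3]
5. m(0, cons(b, pair(0, 0)), pair(cons(0, 0), b))  →  0   [R2 at ε]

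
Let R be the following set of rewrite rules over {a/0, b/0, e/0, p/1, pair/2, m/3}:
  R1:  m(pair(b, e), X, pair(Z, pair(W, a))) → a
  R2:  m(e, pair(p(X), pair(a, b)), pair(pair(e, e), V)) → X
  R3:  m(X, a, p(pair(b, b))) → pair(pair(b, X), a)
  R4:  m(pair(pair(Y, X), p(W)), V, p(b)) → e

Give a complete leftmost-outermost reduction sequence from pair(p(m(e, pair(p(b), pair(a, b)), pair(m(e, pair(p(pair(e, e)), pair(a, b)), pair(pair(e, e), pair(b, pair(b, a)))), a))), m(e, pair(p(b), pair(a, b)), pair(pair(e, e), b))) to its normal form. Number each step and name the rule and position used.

pair(p(b), b)

1. pair(p(m(e, pair(p(b), pair(a, b)), pair(m(e, pair(p(pair(e, e)), pair(a, b)), pair(pair(e, e), pair(b, pair(b, a)))), a))), m(e, pair(p(b), pair(a, b)), pair(pair(e, e), b)))  →  pair(p(m(e, pair(p(b), pair(a, b)), pair(pair(e, e), a))), m(e, pair(p(b), pair(a, b)), pair(pair(e, e), b)))   [R2 at 1.1.3.1]
2. pair(p(m(e, pair(p(b), pair(a, b)), pair(pair(e, e), a))), m(e, pair(p(b), pair(a, b)), pair(pair(e, e), b)))  →  pair(p(b), m(e, pair(p(b), pair(a, b)), pair(pair(e, e), b)))   [R2 at 1.1]
3. pair(p(b), m(e, pair(p(b), pair(a, b)), pair(pair(e, e), b)))  →  pair(p(b), b)   [R2 at 2]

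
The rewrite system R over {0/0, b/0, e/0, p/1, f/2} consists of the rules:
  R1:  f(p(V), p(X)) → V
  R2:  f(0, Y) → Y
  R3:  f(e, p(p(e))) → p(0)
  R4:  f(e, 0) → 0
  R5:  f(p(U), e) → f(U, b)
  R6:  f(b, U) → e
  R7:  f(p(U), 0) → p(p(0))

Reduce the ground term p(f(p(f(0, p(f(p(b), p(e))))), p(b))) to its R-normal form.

1. p(f(p(f(0, p(f(p(b), p(e))))), p(b)))  →  p(f(0, p(f(p(b), p(e)))))   [R1 at 1]
2. p(f(0, p(f(p(b), p(e)))))  →  p(p(f(p(b), p(e))))   [R2 at 1]
3. p(p(f(p(b), p(e))))  →  p(p(b))   [R1 at 1.1]

p(p(b))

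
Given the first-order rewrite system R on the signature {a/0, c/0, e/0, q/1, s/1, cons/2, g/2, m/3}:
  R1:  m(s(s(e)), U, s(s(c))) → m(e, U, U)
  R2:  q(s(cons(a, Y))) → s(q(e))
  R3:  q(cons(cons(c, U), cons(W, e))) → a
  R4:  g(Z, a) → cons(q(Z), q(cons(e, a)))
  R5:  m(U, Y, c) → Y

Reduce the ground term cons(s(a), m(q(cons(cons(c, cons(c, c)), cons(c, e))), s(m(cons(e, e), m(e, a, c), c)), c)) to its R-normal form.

cons(s(a), s(a))

1. cons(s(a), m(q(cons(cons(c, cons(c, c)), cons(c, e))), s(m(cons(e, e), m(e, a, c), c)), c))  →  cons(s(a), s(m(cons(e, e), m(e, a, c), c)))   [R5 at 2]
2. cons(s(a), s(m(cons(e, e), m(e, a, c), c)))  →  cons(s(a), s(m(e, a, c)))   [R5 at 2.1]
3. cons(s(a), s(m(e, a, c)))  →  cons(s(a), s(a))   [R5 at 2.1]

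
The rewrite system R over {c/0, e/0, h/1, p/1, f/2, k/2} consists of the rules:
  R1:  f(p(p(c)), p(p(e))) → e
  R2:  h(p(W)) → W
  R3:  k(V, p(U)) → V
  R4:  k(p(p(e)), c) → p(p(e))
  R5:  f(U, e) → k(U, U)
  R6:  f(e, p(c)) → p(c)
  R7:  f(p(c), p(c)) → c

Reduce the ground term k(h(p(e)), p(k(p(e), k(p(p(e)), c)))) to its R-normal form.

1. k(h(p(e)), p(k(p(e), k(p(p(e)), c))))  →  h(p(e))   [R3 at ε]
2. h(p(e))  →  e   [R2 at ε]

e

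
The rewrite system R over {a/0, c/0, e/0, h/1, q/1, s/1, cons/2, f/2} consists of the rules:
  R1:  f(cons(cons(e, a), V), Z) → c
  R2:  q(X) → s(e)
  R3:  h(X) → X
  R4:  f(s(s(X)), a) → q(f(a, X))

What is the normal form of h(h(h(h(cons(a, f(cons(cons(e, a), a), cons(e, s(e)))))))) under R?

cons(a, c)

1. h(h(h(h(cons(a, f(cons(cons(e, a), a), cons(e, s(e))))))))  →  h(h(h(cons(a, f(cons(cons(e, a), a), cons(e, s(e)))))))   [R3 at ε]
2. h(h(h(cons(a, f(cons(cons(e, a), a), cons(e, s(e)))))))  →  h(h(cons(a, f(cons(cons(e, a), a), cons(e, s(e))))))   [R3 at ε]
3. h(h(cons(a, f(cons(cons(e, a), a), cons(e, s(e))))))  →  h(cons(a, f(cons(cons(e, a), a), cons(e, s(e)))))   [R3 at ε]
4. h(cons(a, f(cons(cons(e, a), a), cons(e, s(e)))))  →  cons(a, f(cons(cons(e, a), a), cons(e, s(e))))   [R3 at ε]
5. cons(a, f(cons(cons(e, a), a), cons(e, s(e))))  →  cons(a, c)   [R1 at 2]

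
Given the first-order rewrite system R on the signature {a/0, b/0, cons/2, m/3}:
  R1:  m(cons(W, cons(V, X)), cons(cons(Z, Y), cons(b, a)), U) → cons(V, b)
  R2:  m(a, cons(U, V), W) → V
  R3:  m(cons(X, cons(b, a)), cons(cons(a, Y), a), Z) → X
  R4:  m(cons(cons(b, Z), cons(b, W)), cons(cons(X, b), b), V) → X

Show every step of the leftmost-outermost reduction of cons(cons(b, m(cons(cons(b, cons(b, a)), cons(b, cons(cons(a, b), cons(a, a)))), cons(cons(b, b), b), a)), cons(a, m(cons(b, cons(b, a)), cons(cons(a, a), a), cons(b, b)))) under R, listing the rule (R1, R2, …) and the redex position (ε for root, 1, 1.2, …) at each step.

1. cons(cons(b, m(cons(cons(b, cons(b, a)), cons(b, cons(cons(a, b), cons(a, a)))), cons(cons(b, b), b), a)), cons(a, m(cons(b, cons(b, a)), cons(cons(a, a), a), cons(b, b))))  →  cons(cons(b, b), cons(a, m(cons(b, cons(b, a)), cons(cons(a, a), a), cons(b, b))))   [R4 at 1.2]
2. cons(cons(b, b), cons(a, m(cons(b, cons(b, a)), cons(cons(a, a), a), cons(b, b))))  →  cons(cons(b, b), cons(a, b))   [R3 at 2.2]

cons(cons(b, b), cons(a, b))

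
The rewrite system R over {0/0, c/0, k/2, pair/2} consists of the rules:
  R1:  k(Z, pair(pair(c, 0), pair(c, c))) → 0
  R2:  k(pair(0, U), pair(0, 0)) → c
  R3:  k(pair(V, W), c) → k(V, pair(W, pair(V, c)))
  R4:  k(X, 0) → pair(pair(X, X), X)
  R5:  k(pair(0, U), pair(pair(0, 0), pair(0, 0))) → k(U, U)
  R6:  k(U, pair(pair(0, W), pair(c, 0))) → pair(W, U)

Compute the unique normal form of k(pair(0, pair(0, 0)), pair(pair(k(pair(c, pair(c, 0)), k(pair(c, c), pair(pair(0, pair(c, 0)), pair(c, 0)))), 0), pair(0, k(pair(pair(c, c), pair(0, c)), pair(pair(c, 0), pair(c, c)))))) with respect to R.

1. k(pair(0, pair(0, 0)), pair(pair(k(pair(c, pair(c, 0)), k(pair(c, c), pair(pair(0, pair(c, 0)), pair(c, 0)))), 0), pair(0, k(pair(pair(c, c), pair(0, c)), pair(pair(c, 0), pair(c, c))))))  →  k(pair(0, pair(0, 0)), pair(pair(k(pair(c, pair(c, 0)), pair(pair(c, 0), pair(c, c))), 0), pair(0, k(pair(pair(c, c), pair(0, c)), pair(pair(c, 0), pair(c, c))))))   [R6 at 2.1.1.2]
2. k(pair(0, pair(0, 0)), pair(pair(k(pair(c, pair(c, 0)), pair(pair(c, 0), pair(c, c))), 0), pair(0, k(pair(pair(c, c), pair(0, c)), pair(pair(c, 0), pair(c, c))))))  →  k(pair(0, pair(0, 0)), pair(pair(0, 0), pair(0, k(pair(pair(c, c), pair(0, c)), pair(pair(c, 0), pair(c, c))))))   [R1 at 2.1.1]
3. k(pair(0, pair(0, 0)), pair(pair(0, 0), pair(0, k(pair(pair(c, c), pair(0, c)), pair(pair(c, 0), pair(c, c))))))  →  k(pair(0, pair(0, 0)), pair(pair(0, 0), pair(0, 0)))   [R1 at 2.2.2]
4. k(pair(0, pair(0, 0)), pair(pair(0, 0), pair(0, 0)))  →  k(pair(0, 0), pair(0, 0))   [R5 at ε]
5. k(pair(0, 0), pair(0, 0))  →  c   [R2 at ε]

c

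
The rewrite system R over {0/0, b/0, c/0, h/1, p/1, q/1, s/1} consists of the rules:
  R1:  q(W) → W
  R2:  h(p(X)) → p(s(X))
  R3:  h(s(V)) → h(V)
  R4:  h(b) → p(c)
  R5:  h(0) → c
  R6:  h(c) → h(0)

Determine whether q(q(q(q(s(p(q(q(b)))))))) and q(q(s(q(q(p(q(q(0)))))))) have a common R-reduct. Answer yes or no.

no — NF(t₁) = s(p(b)), NF(t₂) = s(p(0))

Reduce t₁ = q(q(q(q(s(p(q(q(b)))))))):
1. q(q(q(q(s(p(q(q(b))))))))  →  q(q(q(s(p(q(q(b)))))))   [R1 at ε]
2. q(q(q(s(p(q(q(b)))))))  →  q(q(s(p(q(q(b))))))   [R1 at ε]
3. q(q(s(p(q(q(b))))))  →  q(s(p(q(q(b)))))   [R1 at ε]
4. q(s(p(q(q(b)))))  →  s(p(q(q(b))))   [R1 at ε]
5. s(p(q(q(b))))  →  s(p(q(b)))   [R1 at 1.1]
6. s(p(q(b)))  →  s(p(b))   [R1 at 1.1]

Reduce t₂ = q(q(s(q(q(p(q(q(0)))))))):
1. q(q(s(q(q(p(q(q(0))))))))  →  q(s(q(q(p(q(q(0)))))))   [R1 at ε]
2. q(s(q(q(p(q(q(0)))))))  →  s(q(q(p(q(q(0))))))   [R1 at ε]
3. s(q(q(p(q(q(0))))))  →  s(q(p(q(q(0)))))   [R1 at 1]
4. s(q(p(q(q(0)))))  →  s(p(q(q(0))))   [R1 at 1]
5. s(p(q(q(0))))  →  s(p(q(0)))   [R1 at 1.1]
6. s(p(q(0)))  →  s(p(0))   [R1 at 1.1]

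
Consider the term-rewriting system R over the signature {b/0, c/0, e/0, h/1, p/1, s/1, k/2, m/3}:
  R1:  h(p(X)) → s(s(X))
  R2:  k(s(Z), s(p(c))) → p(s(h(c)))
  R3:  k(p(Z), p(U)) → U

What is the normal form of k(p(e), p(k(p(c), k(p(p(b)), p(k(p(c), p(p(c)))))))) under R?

c

1. k(p(e), p(k(p(c), k(p(p(b)), p(k(p(c), p(p(c))))))))  →  k(p(c), k(p(p(b)), p(k(p(c), p(p(c))))))   [R3 at ε]
2. k(p(c), k(p(p(b)), p(k(p(c), p(p(c))))))  →  k(p(c), k(p(c), p(p(c))))   [R3 at 2]
3. k(p(c), k(p(c), p(p(c))))  →  k(p(c), p(c))   [R3 at 2]
4. k(p(c), p(c))  →  c   [R3 at ε]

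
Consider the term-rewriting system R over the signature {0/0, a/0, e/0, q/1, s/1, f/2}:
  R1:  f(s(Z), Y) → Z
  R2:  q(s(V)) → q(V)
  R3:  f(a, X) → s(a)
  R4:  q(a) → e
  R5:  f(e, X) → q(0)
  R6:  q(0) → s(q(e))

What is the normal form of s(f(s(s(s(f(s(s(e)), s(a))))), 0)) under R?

1. s(f(s(s(s(f(s(s(e)), s(a))))), 0))  →  s(s(s(f(s(s(e)), s(a)))))   [R1 at 1]
2. s(s(s(f(s(s(e)), s(a)))))  →  s(s(s(s(e))))   [R1 at 1.1.1]

s(s(s(s(e))))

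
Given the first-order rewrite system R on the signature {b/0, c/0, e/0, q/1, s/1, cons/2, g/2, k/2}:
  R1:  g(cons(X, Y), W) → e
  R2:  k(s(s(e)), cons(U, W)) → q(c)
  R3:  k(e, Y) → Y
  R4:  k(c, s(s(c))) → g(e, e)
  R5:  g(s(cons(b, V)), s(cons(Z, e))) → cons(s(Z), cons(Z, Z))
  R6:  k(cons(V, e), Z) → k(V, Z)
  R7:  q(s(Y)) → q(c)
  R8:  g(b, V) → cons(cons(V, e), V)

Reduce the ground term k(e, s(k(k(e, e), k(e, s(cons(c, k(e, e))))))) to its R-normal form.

s(s(cons(c, e)))

1. k(e, s(k(k(e, e), k(e, s(cons(c, k(e, e)))))))  →  s(k(k(e, e), k(e, s(cons(c, k(e, e))))))   [R3 at ε]
2. s(k(k(e, e), k(e, s(cons(c, k(e, e))))))  →  s(k(e, k(e, s(cons(c, k(e, e))))))   [R3 at 1.1]
3. s(k(e, k(e, s(cons(c, k(e, e))))))  →  s(k(e, s(cons(c, k(e, e)))))   [R3 at 1]
4. s(k(e, s(cons(c, k(e, e)))))  →  s(s(cons(c, k(e, e))))   [R3 at 1]
5. s(s(cons(c, k(e, e))))  →  s(s(cons(c, e)))   [R3 at 1.1.2]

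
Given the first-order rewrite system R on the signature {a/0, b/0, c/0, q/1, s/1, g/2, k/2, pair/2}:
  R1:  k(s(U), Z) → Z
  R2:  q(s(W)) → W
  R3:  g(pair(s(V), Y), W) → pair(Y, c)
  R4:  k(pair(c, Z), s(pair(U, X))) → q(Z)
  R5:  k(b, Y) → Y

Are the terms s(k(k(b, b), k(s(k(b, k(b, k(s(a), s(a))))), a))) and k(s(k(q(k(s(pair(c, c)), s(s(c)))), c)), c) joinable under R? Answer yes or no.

no — NF(t₁) = s(a), NF(t₂) = c

Reduce t₁ = s(k(k(b, b), k(s(k(b, k(b, k(s(a), s(a))))), a))):
1. s(k(k(b, b), k(s(k(b, k(b, k(s(a), s(a))))), a)))  →  s(k(b, k(s(k(b, k(b, k(s(a), s(a))))), a)))   [R5 at 1.1]
2. s(k(b, k(s(k(b, k(b, k(s(a), s(a))))), a)))  →  s(k(s(k(b, k(b, k(s(a), s(a))))), a))   [R5 at 1]
3. s(k(s(k(b, k(b, k(s(a), s(a))))), a))  →  s(a)   [R1 at 1]

Reduce t₂ = k(s(k(q(k(s(pair(c, c)), s(s(c)))), c)), c):
1. k(s(k(q(k(s(pair(c, c)), s(s(c)))), c)), c)  →  c   [R1 at ε]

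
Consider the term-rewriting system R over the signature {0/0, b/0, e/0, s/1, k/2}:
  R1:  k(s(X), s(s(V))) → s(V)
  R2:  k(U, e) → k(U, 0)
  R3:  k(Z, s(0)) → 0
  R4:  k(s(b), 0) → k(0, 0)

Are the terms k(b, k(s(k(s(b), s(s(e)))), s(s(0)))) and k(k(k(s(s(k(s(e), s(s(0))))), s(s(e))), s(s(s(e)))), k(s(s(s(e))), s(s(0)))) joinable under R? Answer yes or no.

yes — NF(t₁) = 0, NF(t₂) = 0

Reduce t₁ = k(b, k(s(k(s(b), s(s(e)))), s(s(0)))):
1. k(b, k(s(k(s(b), s(s(e)))), s(s(0))))  →  k(b, s(0))   [R1 at 2]
2. k(b, s(0))  →  0   [R3 at ε]

Reduce t₂ = k(k(k(s(s(k(s(e), s(s(0))))), s(s(e))), s(s(s(e)))), k(s(s(s(e))), s(s(0)))):
1. k(k(k(s(s(k(s(e), s(s(0))))), s(s(e))), s(s(s(e)))), k(s(s(s(e))), s(s(0))))  →  k(k(s(e), s(s(s(e)))), k(s(s(s(e))), s(s(0))))   [R1 at 1.1]
2. k(k(s(e), s(s(s(e)))), k(s(s(s(e))), s(s(0))))  →  k(s(s(e)), k(s(s(s(e))), s(s(0))))   [R1 at 1]
3. k(s(s(e)), k(s(s(s(e))), s(s(0))))  →  k(s(s(e)), s(0))   [R1 at 2]
4. k(s(s(e)), s(0))  →  0   [R3 at ε]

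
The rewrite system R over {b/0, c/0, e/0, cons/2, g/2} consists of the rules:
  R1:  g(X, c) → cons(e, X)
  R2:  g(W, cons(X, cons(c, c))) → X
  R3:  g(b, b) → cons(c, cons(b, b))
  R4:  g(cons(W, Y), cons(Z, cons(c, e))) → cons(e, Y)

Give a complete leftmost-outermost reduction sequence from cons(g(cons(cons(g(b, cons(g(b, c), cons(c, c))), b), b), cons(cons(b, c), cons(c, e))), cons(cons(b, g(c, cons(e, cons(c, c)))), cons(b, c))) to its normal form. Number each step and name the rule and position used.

1. cons(g(cons(cons(g(b, cons(g(b, c), cons(c, c))), b), b), cons(cons(b, c), cons(c, e))), cons(cons(b, g(c, cons(e, cons(c, c)))), cons(b, c)))  →  cons(cons(e, b), cons(cons(b, g(c, cons(e, cons(c, c)))), cons(b, c)))   [R4 at 1]
2. cons(cons(e, b), cons(cons(b, g(c, cons(e, cons(c, c)))), cons(b, c)))  →  cons(cons(e, b), cons(cons(b, e), cons(b, c)))   [R2 at 2.1.2]

cons(cons(e, b), cons(cons(b, e), cons(b, c)))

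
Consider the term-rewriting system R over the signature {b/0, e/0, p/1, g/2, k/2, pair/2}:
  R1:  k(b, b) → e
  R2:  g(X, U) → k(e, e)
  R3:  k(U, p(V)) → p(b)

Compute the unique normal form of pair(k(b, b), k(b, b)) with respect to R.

pair(e, e)

1. pair(k(b, b), k(b, b))  →  pair(e, k(b, b))   [R1 at 1]
2. pair(e, k(b, b))  →  pair(e, e)   [R1 at 2]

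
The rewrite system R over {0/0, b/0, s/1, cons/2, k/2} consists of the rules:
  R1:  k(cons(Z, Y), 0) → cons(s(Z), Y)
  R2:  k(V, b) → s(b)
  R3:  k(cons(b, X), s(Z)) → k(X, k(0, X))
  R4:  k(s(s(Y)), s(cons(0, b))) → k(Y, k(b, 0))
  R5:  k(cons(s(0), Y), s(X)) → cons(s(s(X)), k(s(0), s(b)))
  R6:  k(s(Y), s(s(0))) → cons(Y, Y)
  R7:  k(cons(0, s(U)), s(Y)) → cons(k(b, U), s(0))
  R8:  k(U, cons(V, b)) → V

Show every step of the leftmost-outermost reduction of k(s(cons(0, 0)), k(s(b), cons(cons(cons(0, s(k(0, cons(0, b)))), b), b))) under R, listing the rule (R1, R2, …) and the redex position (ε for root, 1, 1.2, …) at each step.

cons(0, s(0))

1. k(s(cons(0, 0)), k(s(b), cons(cons(cons(0, s(k(0, cons(0, b)))), b), b)))  →  k(s(cons(0, 0)), cons(cons(0, s(k(0, cons(0, b)))), b))   [R8 at 2]
2. k(s(cons(0, 0)), cons(cons(0, s(k(0, cons(0, b)))), b))  →  cons(0, s(k(0, cons(0, b))))   [R8 at ε]
3. cons(0, s(k(0, cons(0, b))))  →  cons(0, s(0))   [R8 at 2.1]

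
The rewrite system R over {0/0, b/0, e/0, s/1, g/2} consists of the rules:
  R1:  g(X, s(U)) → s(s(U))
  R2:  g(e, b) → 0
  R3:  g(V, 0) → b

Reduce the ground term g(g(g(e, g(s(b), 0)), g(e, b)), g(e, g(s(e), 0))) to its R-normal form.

1. g(g(g(e, g(s(b), 0)), g(e, b)), g(e, g(s(e), 0)))  →  g(g(g(e, b), g(e, b)), g(e, g(s(e), 0)))   [R3 at 1.1.2]
2. g(g(g(e, b), g(e, b)), g(e, g(s(e), 0)))  →  g(g(0, g(e, b)), g(e, g(s(e), 0)))   [R2 at 1.1]
3. g(g(0, g(e, b)), g(e, g(s(e), 0)))  →  g(g(0, 0), g(e, g(s(e), 0)))   [R2 at 1.2]
4. g(g(0, 0), g(e, g(s(e), 0)))  →  g(b, g(e, g(s(e), 0)))   [R3 at 1]
5. g(b, g(e, g(s(e), 0)))  →  g(b, g(e, b))   [R3 at 2.2]
6. g(b, g(e, b))  →  g(b, 0)   [R2 at 2]
7. g(b, 0)  →  b   [R3 at ε]

b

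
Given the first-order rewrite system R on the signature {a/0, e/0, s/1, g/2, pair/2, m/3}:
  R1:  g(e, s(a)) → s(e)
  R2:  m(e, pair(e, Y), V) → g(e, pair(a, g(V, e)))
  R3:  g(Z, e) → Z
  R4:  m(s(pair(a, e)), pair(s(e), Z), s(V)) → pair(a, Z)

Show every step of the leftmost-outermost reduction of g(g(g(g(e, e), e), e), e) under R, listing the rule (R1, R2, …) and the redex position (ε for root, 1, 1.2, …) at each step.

e

1. g(g(g(g(e, e), e), e), e)  →  g(g(g(e, e), e), e)   [R3 at ε]
2. g(g(g(e, e), e), e)  →  g(g(e, e), e)   [R3 at ε]
3. g(g(e, e), e)  →  g(e, e)   [R3 at ε]
4. g(e, e)  →  e   [R3 at ε]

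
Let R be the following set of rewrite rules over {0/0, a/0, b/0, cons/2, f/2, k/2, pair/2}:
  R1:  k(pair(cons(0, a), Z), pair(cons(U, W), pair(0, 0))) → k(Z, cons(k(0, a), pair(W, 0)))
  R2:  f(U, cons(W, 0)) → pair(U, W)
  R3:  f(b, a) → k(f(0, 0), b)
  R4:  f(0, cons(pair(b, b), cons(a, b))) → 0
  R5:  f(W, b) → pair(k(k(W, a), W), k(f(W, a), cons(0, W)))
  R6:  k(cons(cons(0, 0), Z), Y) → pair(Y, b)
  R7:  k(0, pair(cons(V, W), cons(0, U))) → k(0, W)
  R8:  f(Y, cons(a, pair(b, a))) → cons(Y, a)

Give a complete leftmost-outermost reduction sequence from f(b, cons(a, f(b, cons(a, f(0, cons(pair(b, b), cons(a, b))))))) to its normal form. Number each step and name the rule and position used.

1. f(b, cons(a, f(b, cons(a, f(0, cons(pair(b, b), cons(a, b)))))))  →  f(b, cons(a, f(b, cons(a, 0))))   [R4 at 2.2.2.2]
2. f(b, cons(a, f(b, cons(a, 0))))  →  f(b, cons(a, pair(b, a)))   [R2 at 2.2]
3. f(b, cons(a, pair(b, a)))  →  cons(b, a)   [R8 at ε]

cons(b, a)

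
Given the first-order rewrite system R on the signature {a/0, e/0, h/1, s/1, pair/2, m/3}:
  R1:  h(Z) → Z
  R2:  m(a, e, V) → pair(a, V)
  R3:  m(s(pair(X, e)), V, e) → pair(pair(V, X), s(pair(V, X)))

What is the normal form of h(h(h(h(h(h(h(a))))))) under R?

a

1. h(h(h(h(h(h(h(a)))))))  →  h(h(h(h(h(h(a))))))   [R1 at ε]
2. h(h(h(h(h(h(a))))))  →  h(h(h(h(h(a)))))   [R1 at ε]
3. h(h(h(h(h(a)))))  →  h(h(h(h(a))))   [R1 at ε]
4. h(h(h(h(a))))  →  h(h(h(a)))   [R1 at ε]
5. h(h(h(a)))  →  h(h(a))   [R1 at ε]
6. h(h(a))  →  h(a)   [R1 at ε]
7. h(a)  →  a   [R1 at ε]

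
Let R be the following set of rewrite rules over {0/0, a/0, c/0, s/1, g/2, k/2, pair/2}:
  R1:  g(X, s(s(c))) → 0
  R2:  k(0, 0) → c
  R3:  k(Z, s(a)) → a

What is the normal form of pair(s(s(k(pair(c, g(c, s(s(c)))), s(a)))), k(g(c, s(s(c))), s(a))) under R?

1. pair(s(s(k(pair(c, g(c, s(s(c)))), s(a)))), k(g(c, s(s(c))), s(a)))  →  pair(s(s(a)), k(g(c, s(s(c))), s(a)))   [R3 at 1.1.1]
2. pair(s(s(a)), k(g(c, s(s(c))), s(a)))  →  pair(s(s(a)), a)   [R3 at 2]

pair(s(s(a)), a)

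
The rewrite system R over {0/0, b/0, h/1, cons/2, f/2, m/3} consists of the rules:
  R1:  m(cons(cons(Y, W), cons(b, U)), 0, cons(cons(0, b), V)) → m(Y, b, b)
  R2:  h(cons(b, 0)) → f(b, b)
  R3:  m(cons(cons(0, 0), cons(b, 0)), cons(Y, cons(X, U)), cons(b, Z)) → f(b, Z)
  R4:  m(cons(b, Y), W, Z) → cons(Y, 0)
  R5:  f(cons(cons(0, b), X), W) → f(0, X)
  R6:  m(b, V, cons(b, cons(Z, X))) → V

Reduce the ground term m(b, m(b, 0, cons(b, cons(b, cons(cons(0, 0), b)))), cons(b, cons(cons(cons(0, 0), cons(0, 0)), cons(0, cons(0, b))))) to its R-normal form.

1. m(b, m(b, 0, cons(b, cons(b, cons(cons(0, 0), b)))), cons(b, cons(cons(cons(0, 0), cons(0, 0)), cons(0, cons(0, b)))))  →  m(b, 0, cons(b, cons(b, cons(cons(0, 0), b))))   [R6 at ε]
2. m(b, 0, cons(b, cons(b, cons(cons(0, 0), b))))  →  0   [R6 at ε]

0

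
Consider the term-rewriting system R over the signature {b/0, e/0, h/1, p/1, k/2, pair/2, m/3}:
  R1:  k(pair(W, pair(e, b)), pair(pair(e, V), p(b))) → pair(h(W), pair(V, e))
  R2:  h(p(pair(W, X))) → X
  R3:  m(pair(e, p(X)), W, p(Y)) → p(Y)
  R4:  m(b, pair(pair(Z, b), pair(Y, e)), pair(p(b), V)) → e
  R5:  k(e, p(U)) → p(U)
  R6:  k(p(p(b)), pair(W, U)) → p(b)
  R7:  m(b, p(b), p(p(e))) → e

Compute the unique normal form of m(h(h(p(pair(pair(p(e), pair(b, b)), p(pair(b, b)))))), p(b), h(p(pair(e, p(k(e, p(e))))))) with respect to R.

e

1. m(h(h(p(pair(pair(p(e), pair(b, b)), p(pair(b, b)))))), p(b), h(p(pair(e, p(k(e, p(e)))))))  →  m(h(p(pair(b, b))), p(b), h(p(pair(e, p(k(e, p(e)))))))   [R2 at 1.1]
2. m(h(p(pair(b, b))), p(b), h(p(pair(e, p(k(e, p(e)))))))  →  m(b, p(b), h(p(pair(e, p(k(e, p(e)))))))   [R2 at 1]
3. m(b, p(b), h(p(pair(e, p(k(e, p(e)))))))  →  m(b, p(b), p(k(e, p(e))))   [R2 at 3]
4. m(b, p(b), p(k(e, p(e))))  →  m(b, p(b), p(p(e)))   [R5 at 3.1]
5. m(b, p(b), p(p(e)))  →  e   [R7 at ε]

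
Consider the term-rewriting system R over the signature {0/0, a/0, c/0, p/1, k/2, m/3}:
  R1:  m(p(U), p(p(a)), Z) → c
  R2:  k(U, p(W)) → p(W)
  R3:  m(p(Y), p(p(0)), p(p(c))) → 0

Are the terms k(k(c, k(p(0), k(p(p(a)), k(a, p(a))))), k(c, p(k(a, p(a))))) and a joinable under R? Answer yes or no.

Reduce t₁ = k(k(c, k(p(0), k(p(p(a)), k(a, p(a))))), k(c, p(k(a, p(a))))):
1. k(k(c, k(p(0), k(p(p(a)), k(a, p(a))))), k(c, p(k(a, p(a)))))  →  k(k(c, k(p(0), k(p(p(a)), p(a)))), k(c, p(k(a, p(a)))))   [R2 at 1.2.2.2]
2. k(k(c, k(p(0), k(p(p(a)), p(a)))), k(c, p(k(a, p(a)))))  →  k(k(c, k(p(0), p(a))), k(c, p(k(a, p(a)))))   [R2 at 1.2.2]
3. k(k(c, k(p(0), p(a))), k(c, p(k(a, p(a)))))  →  k(k(c, p(a)), k(c, p(k(a, p(a)))))   [R2 at 1.2]
4. k(k(c, p(a)), k(c, p(k(a, p(a)))))  →  k(p(a), k(c, p(k(a, p(a)))))   [R2 at 1]
5. k(p(a), k(c, p(k(a, p(a)))))  →  k(p(a), p(k(a, p(a))))   [R2 at 2]
6. k(p(a), p(k(a, p(a))))  →  p(k(a, p(a)))   [R2 at ε]
7. p(k(a, p(a)))  →  p(p(a))   [R2 at 1]

Reduce t₂ = a:

no — NF(t₁) = p(p(a)), NF(t₂) = a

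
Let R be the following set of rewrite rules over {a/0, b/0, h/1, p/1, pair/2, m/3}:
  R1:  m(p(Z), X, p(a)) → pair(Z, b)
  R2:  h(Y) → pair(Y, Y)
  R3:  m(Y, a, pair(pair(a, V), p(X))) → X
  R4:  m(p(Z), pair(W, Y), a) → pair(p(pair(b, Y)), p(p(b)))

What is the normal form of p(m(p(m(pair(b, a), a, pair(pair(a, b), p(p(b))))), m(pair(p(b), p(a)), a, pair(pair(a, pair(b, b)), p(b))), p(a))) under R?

p(pair(p(b), b))

1. p(m(p(m(pair(b, a), a, pair(pair(a, b), p(p(b))))), m(pair(p(b), p(a)), a, pair(pair(a, pair(b, b)), p(b))), p(a)))  →  p(pair(m(pair(b, a), a, pair(pair(a, b), p(p(b)))), b))   [R1 at 1]
2. p(pair(m(pair(b, a), a, pair(pair(a, b), p(p(b)))), b))  →  p(pair(p(b), b))   [R3 at 1.1]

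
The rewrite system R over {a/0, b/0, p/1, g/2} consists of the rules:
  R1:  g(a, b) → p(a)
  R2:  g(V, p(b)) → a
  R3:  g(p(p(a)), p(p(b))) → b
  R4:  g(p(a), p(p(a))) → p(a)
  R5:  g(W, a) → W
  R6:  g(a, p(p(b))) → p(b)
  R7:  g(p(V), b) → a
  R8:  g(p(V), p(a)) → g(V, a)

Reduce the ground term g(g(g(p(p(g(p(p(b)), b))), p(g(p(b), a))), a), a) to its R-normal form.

b

1. g(g(g(p(p(g(p(p(b)), b))), p(g(p(b), a))), a), a)  →  g(g(p(p(g(p(p(b)), b))), p(g(p(b), a))), a)   [R5 at ε]
2. g(g(p(p(g(p(p(b)), b))), p(g(p(b), a))), a)  →  g(p(p(g(p(p(b)), b))), p(g(p(b), a)))   [R5 at ε]
3. g(p(p(g(p(p(b)), b))), p(g(p(b), a)))  →  g(p(p(a)), p(g(p(b), a)))   [R7 at 1.1.1]
4. g(p(p(a)), p(g(p(b), a)))  →  g(p(p(a)), p(p(b)))   [R5 at 2.1]
5. g(p(p(a)), p(p(b)))  →  b   [R3 at ε]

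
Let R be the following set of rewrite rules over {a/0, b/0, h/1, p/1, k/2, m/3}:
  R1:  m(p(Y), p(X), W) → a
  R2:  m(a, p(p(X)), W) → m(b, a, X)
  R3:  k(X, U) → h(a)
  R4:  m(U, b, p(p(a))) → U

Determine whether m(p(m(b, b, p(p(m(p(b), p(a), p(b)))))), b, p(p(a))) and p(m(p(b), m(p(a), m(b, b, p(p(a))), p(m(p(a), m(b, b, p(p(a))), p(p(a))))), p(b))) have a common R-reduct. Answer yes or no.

Reduce t₁ = m(p(m(b, b, p(p(m(p(b), p(a), p(b)))))), b, p(p(a))):
1. m(p(m(b, b, p(p(m(p(b), p(a), p(b)))))), b, p(p(a)))  →  p(m(b, b, p(p(m(p(b), p(a), p(b))))))   [R4 at ε]
2. p(m(b, b, p(p(m(p(b), p(a), p(b))))))  →  p(m(b, b, p(p(a))))   [R1 at 1.3.1.1]
3. p(m(b, b, p(p(a))))  →  p(b)   [R4 at 1]

Reduce t₂ = p(m(p(b), m(p(a), m(b, b, p(p(a))), p(m(p(a), m(b, b, p(p(a))), p(p(a))))), p(b))):
1. p(m(p(b), m(p(a), m(b, b, p(p(a))), p(m(p(a), m(b, b, p(p(a))), p(p(a))))), p(b)))  →  p(m(p(b), m(p(a), b, p(m(p(a), m(b, b, p(p(a))), p(p(a))))), p(b)))   [R4 at 1.2.2]
2. p(m(p(b), m(p(a), b, p(m(p(a), m(b, b, p(p(a))), p(p(a))))), p(b)))  →  p(m(p(b), m(p(a), b, p(m(p(a), b, p(p(a))))), p(b)))   [R4 at 1.2.3.1.2]
3. p(m(p(b), m(p(a), b, p(m(p(a), b, p(p(a))))), p(b)))  →  p(m(p(b), m(p(a), b, p(p(a))), p(b)))   [R4 at 1.2.3.1]
4. p(m(p(b), m(p(a), b, p(p(a))), p(b)))  →  p(m(p(b), p(a), p(b)))   [R4 at 1.2]
5. p(m(p(b), p(a), p(b)))  →  p(a)   [R1 at 1]

no — NF(t₁) = p(b), NF(t₂) = p(a)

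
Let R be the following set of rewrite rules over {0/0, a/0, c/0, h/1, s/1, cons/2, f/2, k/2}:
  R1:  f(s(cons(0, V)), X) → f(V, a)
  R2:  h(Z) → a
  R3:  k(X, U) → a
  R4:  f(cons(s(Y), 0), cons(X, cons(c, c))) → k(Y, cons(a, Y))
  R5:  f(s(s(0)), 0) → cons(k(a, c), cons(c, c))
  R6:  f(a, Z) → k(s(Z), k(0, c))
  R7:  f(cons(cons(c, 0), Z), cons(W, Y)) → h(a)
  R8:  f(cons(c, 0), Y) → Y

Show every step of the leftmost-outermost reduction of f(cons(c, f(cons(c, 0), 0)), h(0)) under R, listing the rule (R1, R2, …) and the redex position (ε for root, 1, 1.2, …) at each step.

a

1. f(cons(c, f(cons(c, 0), 0)), h(0))  →  f(cons(c, 0), h(0))   [R8 at 1.2]
2. f(cons(c, 0), h(0))  →  h(0)   [R8 at ε]
3. h(0)  →  a   [R2 at ε]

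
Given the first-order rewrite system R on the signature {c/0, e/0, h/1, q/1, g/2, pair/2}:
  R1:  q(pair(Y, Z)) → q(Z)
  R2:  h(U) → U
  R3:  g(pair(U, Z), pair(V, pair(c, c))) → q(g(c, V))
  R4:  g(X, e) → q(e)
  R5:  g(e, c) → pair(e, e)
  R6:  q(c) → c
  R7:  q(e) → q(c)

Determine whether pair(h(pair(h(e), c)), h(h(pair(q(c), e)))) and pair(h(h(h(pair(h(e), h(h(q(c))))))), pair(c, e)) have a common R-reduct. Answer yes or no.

Reduce t₁ = pair(h(pair(h(e), c)), h(h(pair(q(c), e)))):
1. pair(h(pair(h(e), c)), h(h(pair(q(c), e))))  →  pair(pair(h(e), c), h(h(pair(q(c), e))))   [R2 at 1]
2. pair(pair(h(e), c), h(h(pair(q(c), e))))  →  pair(pair(e, c), h(h(pair(q(c), e))))   [R2 at 1.1]
3. pair(pair(e, c), h(h(pair(q(c), e))))  →  pair(pair(e, c), h(pair(q(c), e)))   [R2 at 2]
4. pair(pair(e, c), h(pair(q(c), e)))  →  pair(pair(e, c), pair(q(c), e))   [R2 at 2]
5. pair(pair(e, c), pair(q(c), e))  →  pair(pair(e, c), pair(c, e))   [R6 at 2.1]

Reduce t₂ = pair(h(h(h(pair(h(e), h(h(q(c))))))), pair(c, e)):
1. pair(h(h(h(pair(h(e), h(h(q(c))))))), pair(c, e))  →  pair(h(h(pair(h(e), h(h(q(c)))))), pair(c, e))   [R2 at 1]
2. pair(h(h(pair(h(e), h(h(q(c)))))), pair(c, e))  →  pair(h(pair(h(e), h(h(q(c))))), pair(c, e))   [R2 at 1]
3. pair(h(pair(h(e), h(h(q(c))))), pair(c, e))  →  pair(pair(h(e), h(h(q(c)))), pair(c, e))   [R2 at 1]
4. pair(pair(h(e), h(h(q(c)))), pair(c, e))  →  pair(pair(e, h(h(q(c)))), pair(c, e))   [R2 at 1.1]
5. pair(pair(e, h(h(q(c)))), pair(c, e))  →  pair(pair(e, h(q(c))), pair(c, e))   [R2 at 1.2]
6. pair(pair(e, h(q(c))), pair(c, e))  →  pair(pair(e, q(c)), pair(c, e))   [R2 at 1.2]
7. pair(pair(e, q(c)), pair(c, e))  →  pair(pair(e, c), pair(c, e))   [R6 at 1.2]

yes — NF(t₁) = pair(pair(e, c), pair(c, e)), NF(t₂) = pair(pair(e, c), pair(c, e))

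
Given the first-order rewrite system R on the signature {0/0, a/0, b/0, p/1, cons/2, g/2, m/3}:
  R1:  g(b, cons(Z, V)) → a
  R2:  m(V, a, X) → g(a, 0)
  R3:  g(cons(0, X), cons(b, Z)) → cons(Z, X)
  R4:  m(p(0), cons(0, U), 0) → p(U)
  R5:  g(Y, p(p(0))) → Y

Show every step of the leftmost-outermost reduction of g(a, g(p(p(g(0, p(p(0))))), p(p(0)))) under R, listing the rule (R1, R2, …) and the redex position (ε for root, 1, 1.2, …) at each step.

a

1. g(a, g(p(p(g(0, p(p(0))))), p(p(0))))  →  g(a, p(p(g(0, p(p(0))))))   [R5 at 2]
2. g(a, p(p(g(0, p(p(0))))))  →  g(a, p(p(0)))   [R5 at 2.1.1]
3. g(a, p(p(0)))  →  a   [R5 at ε]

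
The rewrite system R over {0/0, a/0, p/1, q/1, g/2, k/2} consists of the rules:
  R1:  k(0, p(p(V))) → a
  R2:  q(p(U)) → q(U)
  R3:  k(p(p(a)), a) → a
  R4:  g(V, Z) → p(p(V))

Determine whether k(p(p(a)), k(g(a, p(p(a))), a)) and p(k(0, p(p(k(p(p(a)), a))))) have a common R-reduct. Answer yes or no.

Reduce t₁ = k(p(p(a)), k(g(a, p(p(a))), a)):
1. k(p(p(a)), k(g(a, p(p(a))), a))  →  k(p(p(a)), k(p(p(a)), a))   [R4 at 2.1]
2. k(p(p(a)), k(p(p(a)), a))  →  k(p(p(a)), a)   [R3 at 2]
3. k(p(p(a)), a)  →  a   [R3 at ε]

Reduce t₂ = p(k(0, p(p(k(p(p(a)), a))))):
1. p(k(0, p(p(k(p(p(a)), a)))))  →  p(a)   [R1 at 1]

no — NF(t₁) = a, NF(t₂) = p(a)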